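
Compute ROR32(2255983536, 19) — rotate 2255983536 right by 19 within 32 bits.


Rotate 0b10000110011101111001001110110000 right by 19 (32-bit) = 0b11110010011101100001000011001110 = 4067823822

4067823822


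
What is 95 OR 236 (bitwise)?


0b1011111 | 0b11101100 = 0b11111111 = 255

255


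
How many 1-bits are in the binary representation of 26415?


0b110011100101111 has 10 set bits

10


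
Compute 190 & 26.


0b10111110 & 0b11010 = 0b11010 = 26

26


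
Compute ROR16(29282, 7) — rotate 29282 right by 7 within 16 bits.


Rotate 0b111001001100010 right by 7 (16-bit) = 0b1100010011100100 = 50404

50404


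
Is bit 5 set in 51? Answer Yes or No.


0b110011, bit 5 = 1. Yes

Yes


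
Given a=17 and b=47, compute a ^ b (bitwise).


17 ^ 47 = 62

62


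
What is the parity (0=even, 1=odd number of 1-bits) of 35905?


0b1000110001000001 has 5 ones => parity 1

1


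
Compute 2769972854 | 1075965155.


0b10100101000110100110111001110110 | 0b1000000001000011110110011100011 = 0b11100101001110111110111011110111 = 3845910263

3845910263


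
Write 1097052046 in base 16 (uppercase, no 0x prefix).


1097052046 = 4163AF8E hex

4163AF8E


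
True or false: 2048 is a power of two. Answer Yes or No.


0b100000000000. Only one bit set => Yes

Yes


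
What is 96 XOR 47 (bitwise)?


0b1100000 ^ 0b101111 = 0b1001111 = 79

79


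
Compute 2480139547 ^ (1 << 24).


2480139547 ^ (1 << 24) = 2480139547 ^ 16777216 = 2463362331

2463362331


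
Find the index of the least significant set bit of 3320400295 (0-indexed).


0b11000101111010010100100110100111. Lowest set bit at position 0

0


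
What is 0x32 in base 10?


32 hex = 50 decimal

50


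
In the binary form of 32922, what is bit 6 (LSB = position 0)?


0b1000000010011010, position 6 = 0

0


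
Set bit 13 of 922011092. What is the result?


922011092 | (1 << 13) = 922011092 | 8192 = 922019284

922019284


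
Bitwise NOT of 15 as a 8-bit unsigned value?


~0b1111 = 0b11110000 = 240 (8-bit unsigned)

240


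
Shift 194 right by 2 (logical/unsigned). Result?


0b11000010 >> 2 = 0b110000 = 48

48


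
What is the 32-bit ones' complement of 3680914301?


3680914301 ^ 4294967295 = 614052994

614052994


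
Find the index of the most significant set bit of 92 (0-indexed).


0b1011100. Highest set bit at position 6

6


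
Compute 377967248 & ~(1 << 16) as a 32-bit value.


377967248 & ~(1 << 16) = 377901712

377901712


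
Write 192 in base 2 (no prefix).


192 = 11000000 in binary

11000000


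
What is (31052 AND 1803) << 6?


Step 1: 31052 & 1803 = 264
Step 2: 264 << 6 = 16896

16896


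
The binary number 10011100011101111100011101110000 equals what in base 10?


10011100011101111100011101110000 in decimal = 2625095536

2625095536


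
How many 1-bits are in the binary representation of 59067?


0b1110011010111011 has 11 set bits

11


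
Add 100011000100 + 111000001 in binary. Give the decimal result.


100011000100 + 111000001 = 101010000101 = 2693

2693


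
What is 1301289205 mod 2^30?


1301289205 & 1073741823 = 227547381

227547381


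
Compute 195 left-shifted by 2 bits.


0b11000011 << 2 = 0b1100001100 = 780

780


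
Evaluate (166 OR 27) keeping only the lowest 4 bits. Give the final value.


Step 1: 166 | 27 = 191
Step 2: 191 & 15 = 15

15


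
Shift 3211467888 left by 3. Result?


0b10111111011010110001110001110000 << 3 = 0b10111111011010110001110001110000000 = 25691743104

25691743104


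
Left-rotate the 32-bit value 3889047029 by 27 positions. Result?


Rotate 0b11100111110011100010010111110101 left by 27 (32-bit) = 0b10101111001111100111000100101111 = 2940105007

2940105007


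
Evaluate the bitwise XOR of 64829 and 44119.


0b1111110100111101 ^ 0b1010110001010111 = 0b101000101101010 = 20842

20842


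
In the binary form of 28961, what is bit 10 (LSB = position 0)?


0b111000100100001, position 10 = 0

0


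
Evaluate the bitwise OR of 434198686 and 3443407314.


0b11001111000010101100010011110 | 0b11001101001111100011100111010010 = 0b11011101111111110111100111011110 = 3724507614

3724507614


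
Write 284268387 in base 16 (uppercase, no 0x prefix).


284268387 = 10F19763 hex

10F19763


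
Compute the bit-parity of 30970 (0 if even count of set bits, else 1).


0b111100011111010 has 10 ones => parity 0

0


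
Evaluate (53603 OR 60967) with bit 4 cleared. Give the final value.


Step 1: 53603 | 60967 = 65383
Step 2: 65383 & ~(1 << 4) = 65383

65383


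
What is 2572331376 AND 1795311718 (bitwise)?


0b10011001010100101010100101110000 & 0b1101011000000100100100001100110 = 0b1001000000100000100001100000 = 151128160

151128160


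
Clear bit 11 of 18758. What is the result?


18758 & ~(1 << 11) = 16710

16710


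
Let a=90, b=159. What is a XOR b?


90 ^ 159 = 197

197


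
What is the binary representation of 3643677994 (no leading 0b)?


3643677994 = 11011001001011100001110100101010 in binary

11011001001011100001110100101010


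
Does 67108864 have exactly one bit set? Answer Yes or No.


0b100000000000000000000000000. Only one bit set => Yes

Yes


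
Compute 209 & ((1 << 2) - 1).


209 & 3 = 1

1


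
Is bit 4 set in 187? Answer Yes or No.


0b10111011, bit 4 = 1. Yes

Yes


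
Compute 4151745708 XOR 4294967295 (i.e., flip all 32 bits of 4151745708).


4151745708 ^ 4294967295 = 143221587

143221587


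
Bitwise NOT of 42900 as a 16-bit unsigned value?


~0b1010011110010100 = 0b101100001101011 = 22635 (16-bit unsigned)

22635


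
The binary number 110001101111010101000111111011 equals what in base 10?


110001101111010101000111111011 in decimal = 834490875

834490875


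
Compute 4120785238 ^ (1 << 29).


4120785238 ^ (1 << 29) = 4120785238 ^ 536870912 = 3583914326

3583914326


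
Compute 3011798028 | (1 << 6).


3011798028 | (1 << 6) = 3011798028 | 64 = 3011798092

3011798092


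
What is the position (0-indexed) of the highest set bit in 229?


0b11100101. Highest set bit at position 7

7


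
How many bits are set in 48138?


0b1011110000001010 has 7 set bits

7


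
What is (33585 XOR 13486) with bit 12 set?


Step 1: 33585 ^ 13486 = 47007
Step 2: 47007 | (1 << 12) = 47007 | 4096 = 47007

47007


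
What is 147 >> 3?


0b10010011 >> 3 = 0b10010 = 18

18


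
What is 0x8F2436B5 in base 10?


8F2436B5 hex = 2401515189 decimal

2401515189


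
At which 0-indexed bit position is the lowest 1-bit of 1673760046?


0b1100011110000111000110100101110. Lowest set bit at position 1

1


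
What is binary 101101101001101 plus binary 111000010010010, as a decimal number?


101101101001101 + 111000010010010 = 1100101111011111 = 52191

52191


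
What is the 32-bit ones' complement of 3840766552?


3840766552 ^ 4294967295 = 454200743

454200743


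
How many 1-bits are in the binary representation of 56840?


0b1101111000001000 has 7 set bits

7


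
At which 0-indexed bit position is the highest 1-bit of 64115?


0b1111101001110011. Highest set bit at position 15

15


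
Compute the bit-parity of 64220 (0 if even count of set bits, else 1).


0b1111101011011100 has 11 ones => parity 1

1


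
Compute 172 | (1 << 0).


172 | (1 << 0) = 172 | 1 = 173

173


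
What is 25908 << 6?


0b110010100110100 << 6 = 0b110010100110100000000 = 1658112

1658112


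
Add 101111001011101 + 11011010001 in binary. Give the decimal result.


101111001011101 + 11011010001 = 110010100101110 = 25902

25902


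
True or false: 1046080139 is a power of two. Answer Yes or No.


0b111110010110011110101010001011. Multiple bits set => No

No


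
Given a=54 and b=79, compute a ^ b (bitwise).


54 ^ 79 = 121

121


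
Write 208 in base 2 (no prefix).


208 = 11010000 in binary

11010000


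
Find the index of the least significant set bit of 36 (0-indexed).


0b100100. Lowest set bit at position 2

2


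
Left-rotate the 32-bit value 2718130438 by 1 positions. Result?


Rotate 0b10100010000000110110000100000110 left by 1 (32-bit) = 0b1000100000001101100001000001101 = 1141293581

1141293581


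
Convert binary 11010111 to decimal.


11010111 in decimal = 215

215


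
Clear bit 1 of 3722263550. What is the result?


3722263550 & ~(1 << 1) = 3722263548

3722263548


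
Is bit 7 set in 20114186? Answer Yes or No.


0b1001100101110101100001010, bit 7 = 0. No

No


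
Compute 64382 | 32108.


0b1111101101111110 | 0b111110101101100 = 0b1111111101111110 = 65406

65406


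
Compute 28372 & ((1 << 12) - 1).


28372 & 4095 = 3796

3796


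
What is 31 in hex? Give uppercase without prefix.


31 = 1F hex

1F


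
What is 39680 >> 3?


0b1001101100000000 >> 3 = 0b1001101100000 = 4960

4960


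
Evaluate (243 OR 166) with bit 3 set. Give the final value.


Step 1: 243 | 166 = 247
Step 2: 247 | (1 << 3) = 247 | 8 = 255

255


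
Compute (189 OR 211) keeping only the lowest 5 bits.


Step 1: 189 | 211 = 255
Step 2: 255 & 31 = 31

31


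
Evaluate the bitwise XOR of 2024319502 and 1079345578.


0b1111000101010001010101000001110 ^ 0b1000000010101011000000110101010 = 0b111000111111010010101110100100 = 956115876

956115876


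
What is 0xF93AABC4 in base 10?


F93AABC4 hex = 4181371844 decimal

4181371844


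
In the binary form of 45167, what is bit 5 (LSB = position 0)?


0b1011000001101111, position 5 = 1

1


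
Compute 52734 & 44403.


0b1100110111111110 & 0b1010110101110011 = 0b1000110101110010 = 36210

36210


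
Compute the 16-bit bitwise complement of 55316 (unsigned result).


~0b1101100000010100 = 0b10011111101011 = 10219 (16-bit unsigned)

10219


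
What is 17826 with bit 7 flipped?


17826 ^ (1 << 7) = 17826 ^ 128 = 17698

17698


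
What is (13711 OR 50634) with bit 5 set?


Step 1: 13711 | 50634 = 62927
Step 2: 62927 | (1 << 5) = 62927 | 32 = 62959

62959


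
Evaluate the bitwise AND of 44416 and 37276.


0b1010110110000000 & 0b1001000110011100 = 0b1000000110000000 = 33152

33152


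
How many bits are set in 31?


0b11111 has 5 set bits

5


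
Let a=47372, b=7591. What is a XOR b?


47372 ^ 7591 = 42155

42155


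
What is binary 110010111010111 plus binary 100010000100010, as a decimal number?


110010111010111 + 100010000100010 = 1010100111111001 = 43513

43513


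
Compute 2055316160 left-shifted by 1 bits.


0b1111010100000011010001011000000 << 1 = 0b11110101000000110100010110000000 = 4110632320

4110632320


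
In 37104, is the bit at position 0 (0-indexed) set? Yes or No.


0b1001000011110000, bit 0 = 0. No

No


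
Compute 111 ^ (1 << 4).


111 ^ (1 << 4) = 111 ^ 16 = 127

127


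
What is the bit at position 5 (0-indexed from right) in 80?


0b1010000, position 5 = 0

0


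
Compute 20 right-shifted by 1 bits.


0b10100 >> 1 = 0b1010 = 10

10


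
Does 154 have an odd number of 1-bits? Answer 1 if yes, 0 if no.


0b10011010 has 4 ones => parity 0

0


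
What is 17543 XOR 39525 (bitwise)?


0b100010010000111 ^ 0b1001101001100101 = 0b1101111011100010 = 57058

57058


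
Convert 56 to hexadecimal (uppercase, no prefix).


56 = 38 hex

38


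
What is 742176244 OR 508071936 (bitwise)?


0b101100001111001011010111110100 | 0b11110010010001001000000000000 = 0b111110011111001011010111110100 = 1048360436

1048360436


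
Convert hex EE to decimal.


EE hex = 238 decimal

238


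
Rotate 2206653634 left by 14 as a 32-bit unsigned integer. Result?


Rotate 0b10000011100001101101110011000010 left by 14 (32-bit) = 0b10110111001100001010000011100001 = 3073417441

3073417441


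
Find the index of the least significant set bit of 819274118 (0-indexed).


0b110000110101010010000110000110. Lowest set bit at position 1

1


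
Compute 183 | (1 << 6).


183 | (1 << 6) = 183 | 64 = 247

247


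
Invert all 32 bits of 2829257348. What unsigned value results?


2829257348 ^ 4294967295 = 1465709947

1465709947


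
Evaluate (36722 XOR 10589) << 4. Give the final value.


Step 1: 36722 ^ 10589 = 42543
Step 2: 42543 << 4 = 680688

680688


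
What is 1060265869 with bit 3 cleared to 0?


1060265869 & ~(1 << 3) = 1060265861

1060265861


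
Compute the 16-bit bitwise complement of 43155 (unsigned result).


~0b1010100010010011 = 0b101011101101100 = 22380 (16-bit unsigned)

22380


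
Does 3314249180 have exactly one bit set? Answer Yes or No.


0b11000101100010110110110111011100. Multiple bits set => No

No


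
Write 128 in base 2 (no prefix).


128 = 10000000 in binary

10000000


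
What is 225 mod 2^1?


225 & 1 = 1

1


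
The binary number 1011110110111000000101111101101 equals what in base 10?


1011110110111000000101111101101 in decimal = 1591479277

1591479277


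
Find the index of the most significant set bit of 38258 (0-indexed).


0b1001010101110010. Highest set bit at position 15

15


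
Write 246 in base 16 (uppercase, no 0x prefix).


246 = F6 hex

F6


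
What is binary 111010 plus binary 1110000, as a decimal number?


111010 + 1110000 = 10101010 = 170

170


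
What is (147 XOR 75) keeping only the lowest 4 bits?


Step 1: 147 ^ 75 = 216
Step 2: 216 & 15 = 8

8


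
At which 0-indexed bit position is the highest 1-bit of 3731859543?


0b11011110011011111010100001010111. Highest set bit at position 31

31


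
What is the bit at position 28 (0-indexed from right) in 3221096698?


0b10111111111111100000100011111010, position 28 = 1

1


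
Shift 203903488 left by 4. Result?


0b1100001001110101001000000000 << 4 = 0b11000010011101010010000000000000 = 3262455808

3262455808


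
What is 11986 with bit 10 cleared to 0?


11986 & ~(1 << 10) = 10962

10962


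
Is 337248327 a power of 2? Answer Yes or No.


0b10100000110100000000001000111. Multiple bits set => No

No


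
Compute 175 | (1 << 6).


175 | (1 << 6) = 175 | 64 = 239

239


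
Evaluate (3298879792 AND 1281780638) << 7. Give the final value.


Step 1: 3298879792 & 1281780638 = 1142974736
Step 2: 1142974736 << 7 = 146300766208

146300766208


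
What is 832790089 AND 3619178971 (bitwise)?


0b110001101000110101111001001001 & 0b11010111101110000100100111011011 = 0b10001101000000100100001001001 = 295716937

295716937


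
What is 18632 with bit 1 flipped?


18632 ^ (1 << 1) = 18632 ^ 2 = 18634

18634


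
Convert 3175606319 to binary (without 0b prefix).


3175606319 = 10111101010001111110100000101111 in binary

10111101010001111110100000101111


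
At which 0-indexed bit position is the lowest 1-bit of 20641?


0b101000010100001. Lowest set bit at position 0

0


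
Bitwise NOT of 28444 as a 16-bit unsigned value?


~0b110111100011100 = 0b1001000011100011 = 37091 (16-bit unsigned)

37091


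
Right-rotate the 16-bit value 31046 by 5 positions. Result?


Rotate 0b111100101000110 right by 5 (16-bit) = 0b11001111001010 = 13258

13258


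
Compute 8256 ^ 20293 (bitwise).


0b10000001000000 ^ 0b100111101000101 = 0b110111100000101 = 28421

28421


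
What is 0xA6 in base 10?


A6 hex = 166 decimal

166


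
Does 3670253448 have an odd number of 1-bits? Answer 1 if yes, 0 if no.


0b11011010110000111001111110001000 has 17 ones => parity 1

1


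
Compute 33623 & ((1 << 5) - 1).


33623 & 31 = 23

23


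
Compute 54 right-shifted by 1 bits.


0b110110 >> 1 = 0b11011 = 27

27


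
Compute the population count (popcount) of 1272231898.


0b1001011110101001011011111011010 has 19 set bits

19


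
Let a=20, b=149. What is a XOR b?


20 ^ 149 = 129

129


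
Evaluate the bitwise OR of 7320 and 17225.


0b1110010011000 | 0b100001101001001 = 0b101111111011001 = 24537

24537


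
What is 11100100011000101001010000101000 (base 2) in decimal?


11100100011000101001010000101000 in decimal = 3831665704

3831665704


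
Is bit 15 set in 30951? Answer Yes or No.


0b111100011100111, bit 15 = 0. No

No


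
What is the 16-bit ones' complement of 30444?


30444 ^ 65535 = 35091

35091


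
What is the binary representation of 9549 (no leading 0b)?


9549 = 10010101001101 in binary

10010101001101


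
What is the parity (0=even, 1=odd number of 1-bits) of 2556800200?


0b10011000011001011010110011001000 has 14 ones => parity 0

0


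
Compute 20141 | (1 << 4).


20141 | (1 << 4) = 20141 | 16 = 20157

20157


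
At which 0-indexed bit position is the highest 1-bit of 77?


0b1001101. Highest set bit at position 6

6


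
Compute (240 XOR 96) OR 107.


Step 1: 240 ^ 96 = 144
Step 2: 144 | 107 = 251

251


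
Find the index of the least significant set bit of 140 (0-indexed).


0b10001100. Lowest set bit at position 2

2


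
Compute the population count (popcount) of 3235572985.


0b11000000110110101110110011111001 has 18 set bits

18


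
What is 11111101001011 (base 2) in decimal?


11111101001011 in decimal = 16203

16203


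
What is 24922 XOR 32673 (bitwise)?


0b110000101011010 ^ 0b111111110100001 = 0b1111011111011 = 7931

7931


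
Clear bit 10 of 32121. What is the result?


32121 & ~(1 << 10) = 31097

31097


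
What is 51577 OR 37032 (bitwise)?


0b1100100101111001 | 0b1001000010101000 = 0b1101100111111001 = 55801

55801


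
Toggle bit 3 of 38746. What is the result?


38746 ^ (1 << 3) = 38746 ^ 8 = 38738

38738


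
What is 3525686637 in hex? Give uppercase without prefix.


3525686637 = D225B56D hex

D225B56D


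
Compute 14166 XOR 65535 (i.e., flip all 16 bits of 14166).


14166 ^ 65535 = 51369

51369


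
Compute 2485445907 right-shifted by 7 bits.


0b10010100001001001110010100010011 >> 7 = 0b1001010000100100111001010 = 19417546

19417546


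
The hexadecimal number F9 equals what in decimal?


F9 hex = 249 decimal

249


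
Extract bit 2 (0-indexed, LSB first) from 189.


0b10111101, position 2 = 1

1


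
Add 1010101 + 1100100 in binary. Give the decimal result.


1010101 + 1100100 = 10111001 = 185

185


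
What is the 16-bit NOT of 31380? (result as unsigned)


~0b111101010010100 = 0b1000010101101011 = 34155 (16-bit unsigned)

34155


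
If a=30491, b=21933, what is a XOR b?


30491 ^ 21933 = 8886

8886


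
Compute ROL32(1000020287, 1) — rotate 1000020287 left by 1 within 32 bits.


Rotate 0b111011100110110001100100111111 left by 1 (32-bit) = 0b1110111001101100011001001111110 = 2000040574

2000040574


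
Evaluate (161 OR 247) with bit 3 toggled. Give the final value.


Step 1: 161 | 247 = 247
Step 2: 247 ^ (1 << 3) = 247 ^ 8 = 255

255


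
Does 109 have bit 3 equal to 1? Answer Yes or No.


0b1101101, bit 3 = 1. Yes

Yes


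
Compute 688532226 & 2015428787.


0b101001000010100010101100000010 & 0b1111000001000010000000010110011 = 0b101000000000000000000000000010 = 671088642

671088642


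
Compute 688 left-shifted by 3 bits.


0b1010110000 << 3 = 0b1010110000000 = 5504

5504


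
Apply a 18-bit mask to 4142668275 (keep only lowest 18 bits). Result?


4142668275 & 262143 = 6643

6643


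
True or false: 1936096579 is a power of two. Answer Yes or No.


0b1110011011001100111110101000011. Multiple bits set => No

No


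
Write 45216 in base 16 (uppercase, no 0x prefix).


45216 = B0A0 hex

B0A0


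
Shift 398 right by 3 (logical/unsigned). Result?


0b110001110 >> 3 = 0b110001 = 49

49


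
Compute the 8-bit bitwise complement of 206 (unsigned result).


~0b11001110 = 0b110001 = 49 (8-bit unsigned)

49


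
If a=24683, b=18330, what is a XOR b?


24683 ^ 18330 = 10225

10225


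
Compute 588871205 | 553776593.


0b100011000110010111011000100101 | 0b100001000000011111010111010001 = 0b100011000110011111011111110101 = 588904437

588904437


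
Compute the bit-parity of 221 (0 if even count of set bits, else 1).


0b11011101 has 6 ones => parity 0

0


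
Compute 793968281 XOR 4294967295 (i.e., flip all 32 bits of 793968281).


793968281 ^ 4294967295 = 3500999014

3500999014


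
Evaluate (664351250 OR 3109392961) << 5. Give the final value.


Step 1: 664351250 | 3109392961 = 3218977363
Step 2: 3218977363 << 5 = 103007275616

103007275616


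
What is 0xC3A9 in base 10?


C3A9 hex = 50089 decimal

50089


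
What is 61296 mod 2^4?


61296 & 15 = 0

0


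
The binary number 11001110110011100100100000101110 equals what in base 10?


11001110110011100100100000101110 in decimal = 3469625390

3469625390


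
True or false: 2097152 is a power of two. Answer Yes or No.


0b1000000000000000000000. Only one bit set => Yes

Yes


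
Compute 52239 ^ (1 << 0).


52239 ^ (1 << 0) = 52239 ^ 1 = 52238

52238


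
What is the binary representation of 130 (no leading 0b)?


130 = 10000010 in binary

10000010


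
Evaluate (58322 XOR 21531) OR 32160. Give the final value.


Step 1: 58322 ^ 21531 = 47049
Step 2: 47049 | 32160 = 65513

65513


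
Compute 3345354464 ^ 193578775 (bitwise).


0b11000111011001100000111011100000 ^ 0b1011100010011100011100010111 = 0b11001100111011111100100111110111 = 3438266871

3438266871


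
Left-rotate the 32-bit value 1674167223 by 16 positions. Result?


Rotate 0b1100011110010011100001110110111 left by 16 (32-bit) = 0b11000011101101110110001111001001 = 3283575753

3283575753


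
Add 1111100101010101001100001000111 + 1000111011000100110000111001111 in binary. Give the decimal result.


1111100101010101001100001000111 + 1000111011000100110000111001111 = 11000100000011001111101000010110 = 3289184790

3289184790


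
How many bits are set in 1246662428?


0b1001010010011101000111100011100 has 15 set bits

15


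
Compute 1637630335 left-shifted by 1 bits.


0b1100001100111000100000101111111 << 1 = 0b11000011001110001000001011111110 = 3275260670

3275260670


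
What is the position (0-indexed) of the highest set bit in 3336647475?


0b11000110111000010011001100110011. Highest set bit at position 31

31


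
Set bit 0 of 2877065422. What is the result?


2877065422 | (1 << 0) = 2877065422 | 1 = 2877065423

2877065423


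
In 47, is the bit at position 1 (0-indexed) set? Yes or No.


0b101111, bit 1 = 1. Yes

Yes


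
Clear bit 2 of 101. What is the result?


101 & ~(1 << 2) = 97

97


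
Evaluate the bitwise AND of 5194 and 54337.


0b1010001001010 & 0b1101010001000001 = 0b1010001000000 = 5184

5184


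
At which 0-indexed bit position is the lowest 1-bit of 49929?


0b1100001100001001. Lowest set bit at position 0

0


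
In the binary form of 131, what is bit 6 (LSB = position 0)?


0b10000011, position 6 = 0

0


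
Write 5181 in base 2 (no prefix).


5181 = 1010000111101 in binary

1010000111101


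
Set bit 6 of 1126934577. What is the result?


1126934577 | (1 << 6) = 1126934577 | 64 = 1126934641

1126934641


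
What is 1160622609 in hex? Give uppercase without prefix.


1160622609 = 452DB211 hex

452DB211


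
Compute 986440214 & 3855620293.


0b111010110010111110001000010110 & 0b11100101110100000001100011000101 = 0b100000110000000000000000000100 = 549453828

549453828


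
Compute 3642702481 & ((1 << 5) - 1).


3642702481 & 31 = 17

17


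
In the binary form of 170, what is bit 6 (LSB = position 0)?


0b10101010, position 6 = 0

0


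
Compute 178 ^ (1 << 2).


178 ^ (1 << 2) = 178 ^ 4 = 182

182


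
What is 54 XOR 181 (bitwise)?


0b110110 ^ 0b10110101 = 0b10000011 = 131

131


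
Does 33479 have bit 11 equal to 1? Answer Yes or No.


0b1000001011000111, bit 11 = 0. No

No


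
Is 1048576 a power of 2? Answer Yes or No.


0b100000000000000000000. Only one bit set => Yes

Yes


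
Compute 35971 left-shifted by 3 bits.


0b1000110010000011 << 3 = 0b1000110010000011000 = 287768

287768


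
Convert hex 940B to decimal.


940B hex = 37899 decimal

37899


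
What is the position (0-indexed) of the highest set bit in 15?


0b1111. Highest set bit at position 3

3


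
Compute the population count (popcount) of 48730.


0b1011111001011010 has 10 set bits

10


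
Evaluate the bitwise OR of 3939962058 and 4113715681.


0b11101010110101110000110011001010 | 0b11110101001100100101000111100001 = 0b11111111111101110101110111101011 = 4294401515

4294401515


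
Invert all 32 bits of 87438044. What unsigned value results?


87438044 ^ 4294967295 = 4207529251

4207529251


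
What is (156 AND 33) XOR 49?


Step 1: 156 & 33 = 0
Step 2: 0 ^ 49 = 49

49


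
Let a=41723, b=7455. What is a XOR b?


41723 ^ 7455 = 49124

49124


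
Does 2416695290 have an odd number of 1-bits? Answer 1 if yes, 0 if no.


0b10010000000010111101011111111010 has 17 ones => parity 1

1


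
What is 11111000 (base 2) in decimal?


11111000 in decimal = 248

248


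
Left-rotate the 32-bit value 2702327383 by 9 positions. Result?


Rotate 0b10100001000100100011111001010111 left by 9 (32-bit) = 0b100100011111001010111101000010 = 612151106

612151106


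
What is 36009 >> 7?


0b1000110010101001 >> 7 = 0b100011001 = 281

281


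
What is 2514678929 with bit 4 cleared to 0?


2514678929 & ~(1 << 4) = 2514678913

2514678913


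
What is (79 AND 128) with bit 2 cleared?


Step 1: 79 & 128 = 0
Step 2: 0 & ~(1 << 2) = 0

0


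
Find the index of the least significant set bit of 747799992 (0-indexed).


0b101100100100101000010110111000. Lowest set bit at position 3

3


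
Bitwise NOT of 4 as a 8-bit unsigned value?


~0b100 = 0b11111011 = 251 (8-bit unsigned)

251


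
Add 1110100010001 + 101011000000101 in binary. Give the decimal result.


1110100010001 + 101011000000101 = 111001100010110 = 29462

29462


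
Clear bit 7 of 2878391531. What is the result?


2878391531 & ~(1 << 7) = 2878391403

2878391403


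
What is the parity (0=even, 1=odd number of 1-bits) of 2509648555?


0b10010101100101100011001010101011 has 16 ones => parity 0

0


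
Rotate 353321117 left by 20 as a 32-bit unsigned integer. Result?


Rotate 0b10101000011110100000010011101 left by 20 (32-bit) = 0b1001110100010101000011110100 = 164712692

164712692


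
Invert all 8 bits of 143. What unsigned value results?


143 ^ 255 = 112

112


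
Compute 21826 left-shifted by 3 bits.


0b101010101000010 << 3 = 0b101010101000010000 = 174608

174608


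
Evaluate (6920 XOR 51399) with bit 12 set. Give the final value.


Step 1: 6920 ^ 51399 = 54223
Step 2: 54223 | (1 << 12) = 54223 | 4096 = 54223

54223


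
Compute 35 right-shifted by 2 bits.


0b100011 >> 2 = 0b1000 = 8

8


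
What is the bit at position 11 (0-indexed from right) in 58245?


0b1110001110000101, position 11 = 0

0


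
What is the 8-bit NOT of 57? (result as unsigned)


~0b111001 = 0b11000110 = 198 (8-bit unsigned)

198


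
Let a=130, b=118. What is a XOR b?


130 ^ 118 = 244

244


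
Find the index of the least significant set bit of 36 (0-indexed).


0b100100. Lowest set bit at position 2

2


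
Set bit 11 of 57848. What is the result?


57848 | (1 << 11) = 57848 | 2048 = 59896

59896


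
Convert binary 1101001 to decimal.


1101001 in decimal = 105

105


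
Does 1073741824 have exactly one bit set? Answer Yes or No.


0b1000000000000000000000000000000. Only one bit set => Yes

Yes


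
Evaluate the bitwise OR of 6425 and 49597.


0b1100100011001 | 0b1100000110111101 = 0b1101100110111101 = 55741

55741


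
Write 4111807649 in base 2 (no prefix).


4111807649 = 11110101000101010011010010100001 in binary

11110101000101010011010010100001


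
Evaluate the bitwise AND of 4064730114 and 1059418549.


0b11110010010001101101110000000010 & 0b111111001001010111000110110101 = 0b110010000001000101000000000000 = 839143424

839143424


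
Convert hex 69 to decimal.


69 hex = 105 decimal

105


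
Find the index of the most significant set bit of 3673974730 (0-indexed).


0b11011010111111000110011111001010. Highest set bit at position 31

31


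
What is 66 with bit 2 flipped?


66 ^ (1 << 2) = 66 ^ 4 = 70

70


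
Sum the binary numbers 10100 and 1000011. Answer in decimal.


10100 + 1000011 = 1010111 = 87

87


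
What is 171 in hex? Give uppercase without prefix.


171 = AB hex

AB


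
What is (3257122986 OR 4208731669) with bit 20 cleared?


Step 1: 3257122986 | 4208731669 = 4211074751
Step 2: 4211074751 & ~(1 << 20) = 4210026175

4210026175


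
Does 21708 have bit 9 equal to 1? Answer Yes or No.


0b101010011001100, bit 9 = 0. No

No


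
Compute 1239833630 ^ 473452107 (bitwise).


0b1001001111001100101110000011110 ^ 0b11100001110000100111001001011 = 0b1010101110111100001001001010101 = 1440617045

1440617045


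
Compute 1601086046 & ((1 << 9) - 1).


1601086046 & 511 = 94

94


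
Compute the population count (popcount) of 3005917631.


0b10110011001010101010100110111111 has 19 set bits

19


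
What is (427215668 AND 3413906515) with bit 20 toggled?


Step 1: 427215668 & 3413906515 = 158597136
Step 2: 158597136 ^ (1 << 20) = 158597136 ^ 1048576 = 157548560

157548560


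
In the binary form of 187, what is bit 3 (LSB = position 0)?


0b10111011, position 3 = 1

1


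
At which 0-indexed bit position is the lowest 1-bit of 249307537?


0b1110110111000010000110010001. Lowest set bit at position 0

0


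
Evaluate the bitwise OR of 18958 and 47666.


0b100101000001110 | 0b1011101000110010 = 0b1111101000111110 = 64062

64062


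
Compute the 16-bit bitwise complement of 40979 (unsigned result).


~0b1010000000010011 = 0b101111111101100 = 24556 (16-bit unsigned)

24556


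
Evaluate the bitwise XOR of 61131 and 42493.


0b1110111011001011 ^ 0b1010010111111101 = 0b100101100110110 = 19254

19254


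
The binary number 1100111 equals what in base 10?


1100111 in decimal = 103

103


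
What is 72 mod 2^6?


72 & 63 = 8

8


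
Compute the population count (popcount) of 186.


0b10111010 has 5 set bits

5


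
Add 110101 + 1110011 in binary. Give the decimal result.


110101 + 1110011 = 10101000 = 168

168


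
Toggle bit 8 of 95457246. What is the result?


95457246 ^ (1 << 8) = 95457246 ^ 256 = 95456990

95456990


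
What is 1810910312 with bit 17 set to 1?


1810910312 | (1 << 17) = 1810910312 | 131072 = 1811041384

1811041384


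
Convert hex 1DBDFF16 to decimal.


1DBDFF16 hex = 498990870 decimal

498990870


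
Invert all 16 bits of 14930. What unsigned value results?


14930 ^ 65535 = 50605

50605


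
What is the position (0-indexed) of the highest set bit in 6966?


0b1101100110110. Highest set bit at position 12

12


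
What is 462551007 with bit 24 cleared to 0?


462551007 & ~(1 << 24) = 445773791

445773791


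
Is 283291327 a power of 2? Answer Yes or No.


0b10000111000101010111010111111. Multiple bits set => No

No


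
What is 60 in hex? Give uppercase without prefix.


60 = 3C hex

3C


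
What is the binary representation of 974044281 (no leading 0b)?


974044281 = 111010000011101011110001111001 in binary

111010000011101011110001111001


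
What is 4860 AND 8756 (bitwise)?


0b1001011111100 & 0b10001000110100 = 0b1000110100 = 564

564


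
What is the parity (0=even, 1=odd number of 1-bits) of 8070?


0b1111110000110 has 8 ones => parity 0

0


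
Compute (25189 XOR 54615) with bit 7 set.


Step 1: 25189 ^ 54615 = 46898
Step 2: 46898 | (1 << 7) = 46898 | 128 = 47026

47026


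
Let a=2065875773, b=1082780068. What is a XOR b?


2065875773 ^ 1082780068 = 1001073305

1001073305


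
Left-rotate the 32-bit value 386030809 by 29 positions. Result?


Rotate 0b10111000000100101110011011001 left by 29 (32-bit) = 0b100010111000000100101110011011 = 585124763

585124763


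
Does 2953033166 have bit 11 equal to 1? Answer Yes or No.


0b10110000000000111011010111001110, bit 11 = 0. No

No


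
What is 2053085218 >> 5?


0b1111010010111111001100000100010 >> 5 = 0b11110100101111110011000001 = 64158913

64158913


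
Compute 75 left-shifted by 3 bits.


0b1001011 << 3 = 0b1001011000 = 600

600


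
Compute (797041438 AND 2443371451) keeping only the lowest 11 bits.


Step 1: 797041438 & 2443371451 = 25223962
Step 2: 25223962 & 2047 = 794

794


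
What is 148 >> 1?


0b10010100 >> 1 = 0b1001010 = 74

74


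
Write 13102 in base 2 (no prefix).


13102 = 11001100101110 in binary

11001100101110


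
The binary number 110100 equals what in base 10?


110100 in decimal = 52

52


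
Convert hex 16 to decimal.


16 hex = 22 decimal

22


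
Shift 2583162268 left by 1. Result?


0b10011001111101111110110110011100 << 1 = 0b100110011111011111101101100111000 = 5166324536

5166324536


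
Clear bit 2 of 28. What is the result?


28 & ~(1 << 2) = 24

24


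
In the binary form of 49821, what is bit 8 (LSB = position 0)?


0b1100001010011101, position 8 = 0

0


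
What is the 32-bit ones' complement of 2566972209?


2566972209 ^ 4294967295 = 1727995086

1727995086


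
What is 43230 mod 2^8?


43230 & 255 = 222

222


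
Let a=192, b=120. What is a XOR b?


192 ^ 120 = 184

184


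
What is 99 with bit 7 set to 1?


99 | (1 << 7) = 99 | 128 = 227

227


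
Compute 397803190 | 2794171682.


0b10111101101011111111010110110 | 0b10100110100010111010110100100010 = 0b10110111101111111111111110110110 = 3082813366

3082813366


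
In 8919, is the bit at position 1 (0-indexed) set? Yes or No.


0b10001011010111, bit 1 = 1. Yes

Yes


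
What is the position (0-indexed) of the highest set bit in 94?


0b1011110. Highest set bit at position 6

6


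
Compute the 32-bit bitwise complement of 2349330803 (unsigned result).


~0b10001100000001111111000101110011 = 0b1110011111110000000111010001100 = 1945636492 (32-bit unsigned)

1945636492


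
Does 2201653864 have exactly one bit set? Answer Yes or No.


0b10000011001110101001001001101000. Multiple bits set => No

No


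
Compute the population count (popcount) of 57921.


0b1110001001000001 has 6 set bits

6


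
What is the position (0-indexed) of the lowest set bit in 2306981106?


0b10001001100000011011110011110010. Lowest set bit at position 1

1


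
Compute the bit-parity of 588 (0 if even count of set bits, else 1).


0b1001001100 has 4 ones => parity 0

0


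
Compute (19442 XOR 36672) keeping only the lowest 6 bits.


Step 1: 19442 ^ 36672 = 50354
Step 2: 50354 & 63 = 50

50


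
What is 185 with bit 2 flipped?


185 ^ (1 << 2) = 185 ^ 4 = 189

189


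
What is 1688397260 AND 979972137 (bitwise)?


0b1100100101000101110010111001100 & 0b111010011010010011000000101001 = 0b100000001000000010000000001000 = 538976264

538976264


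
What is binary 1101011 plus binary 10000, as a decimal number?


1101011 + 10000 = 1111011 = 123

123


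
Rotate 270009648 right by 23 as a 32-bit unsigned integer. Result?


Rotate 0b10000000110000000010100110000 right by 23 (32-bit) = 0b110000000010100110000000100000 = 805986336

805986336


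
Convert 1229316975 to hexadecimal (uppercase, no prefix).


1229316975 = 4945E36F hex

4945E36F


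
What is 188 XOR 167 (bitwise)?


0b10111100 ^ 0b10100111 = 0b11011 = 27

27


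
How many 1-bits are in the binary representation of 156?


0b10011100 has 4 set bits

4


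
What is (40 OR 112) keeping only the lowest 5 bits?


Step 1: 40 | 112 = 120
Step 2: 120 & 31 = 24

24


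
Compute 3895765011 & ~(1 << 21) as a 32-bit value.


3895765011 & ~(1 << 21) = 3893667859

3893667859


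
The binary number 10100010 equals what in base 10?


10100010 in decimal = 162

162


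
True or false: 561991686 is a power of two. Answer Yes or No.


0b100001011111110101000000000110. Multiple bits set => No

No


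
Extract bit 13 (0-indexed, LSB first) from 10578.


0b10100101010010, position 13 = 1

1


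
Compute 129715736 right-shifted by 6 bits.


0b111101110110100111000011000 >> 6 = 0b111101110110100111000 = 2026808

2026808


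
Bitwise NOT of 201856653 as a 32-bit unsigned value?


~0b1100000010000001011010001101 = 0b11110011111101111110100101110010 = 4093110642 (32-bit unsigned)

4093110642


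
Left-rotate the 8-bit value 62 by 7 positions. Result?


Rotate 0b111110 left by 7 (8-bit) = 0b11111 = 31

31


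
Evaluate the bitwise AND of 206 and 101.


0b11001110 & 0b1100101 = 0b1000100 = 68

68


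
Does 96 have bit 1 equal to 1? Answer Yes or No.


0b1100000, bit 1 = 0. No

No


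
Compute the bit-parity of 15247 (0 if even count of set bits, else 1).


0b11101110001111 has 10 ones => parity 0

0


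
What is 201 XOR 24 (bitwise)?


0b11001001 ^ 0b11000 = 0b11010001 = 209

209


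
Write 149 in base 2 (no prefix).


149 = 10010101 in binary

10010101


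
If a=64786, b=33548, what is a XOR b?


64786 ^ 33548 = 32286

32286


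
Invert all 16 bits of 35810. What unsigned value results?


35810 ^ 65535 = 29725

29725


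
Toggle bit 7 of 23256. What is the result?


23256 ^ (1 << 7) = 23256 ^ 128 = 23128

23128


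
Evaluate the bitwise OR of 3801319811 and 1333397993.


0b11100010100100111000100110000011 | 0b1001111011110100000100111101001 = 0b11101111111110111000100111101011 = 4026239467

4026239467


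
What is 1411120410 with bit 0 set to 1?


1411120410 | (1 << 0) = 1411120410 | 1 = 1411120411

1411120411


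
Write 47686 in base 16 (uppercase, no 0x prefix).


47686 = BA46 hex

BA46


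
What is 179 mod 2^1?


179 & 1 = 1

1


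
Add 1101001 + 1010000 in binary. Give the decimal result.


1101001 + 1010000 = 10111001 = 185

185


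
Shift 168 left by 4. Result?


0b10101000 << 4 = 0b101010000000 = 2688

2688


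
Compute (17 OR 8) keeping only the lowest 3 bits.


Step 1: 17 | 8 = 25
Step 2: 25 & 7 = 1

1


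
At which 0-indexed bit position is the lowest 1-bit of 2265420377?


0b10000111000001111001001001011001. Lowest set bit at position 0

0


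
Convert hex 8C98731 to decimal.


8C98731 hex = 147425073 decimal

147425073


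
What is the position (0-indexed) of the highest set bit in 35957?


0b1000110001110101. Highest set bit at position 15

15


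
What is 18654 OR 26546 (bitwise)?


0b100100011011110 | 0b110011110110010 = 0b110111111111110 = 28670

28670
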